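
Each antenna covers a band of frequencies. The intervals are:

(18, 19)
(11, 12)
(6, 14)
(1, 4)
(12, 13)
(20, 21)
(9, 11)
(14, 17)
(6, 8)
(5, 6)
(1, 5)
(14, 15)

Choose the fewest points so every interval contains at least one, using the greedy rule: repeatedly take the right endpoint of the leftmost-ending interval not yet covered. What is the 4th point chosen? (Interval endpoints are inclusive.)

13

Process intervals by earliest right end; each time one isn't hit yet, stab at its right endpoint.
Sorted: [1,4] [1,5] [5,6] [6,8] [9,11] [11,12] [12,13] [6,14] [14,15] [14,17] [18,19] [20,21]
{[1,4],[1,5]} hit by 4; {[5,6],[6,8]} hit by 6; {[9,11],[11,12]} hit by 11; {[12,13],[6,14]} hit by 13; {[14,15],[14,17]} hit by 15; {[18,19]} hit by 19; {[20,21]} hit by 21.
Points: 4, 6, 11, 13, 15, 19, 21 (7 total).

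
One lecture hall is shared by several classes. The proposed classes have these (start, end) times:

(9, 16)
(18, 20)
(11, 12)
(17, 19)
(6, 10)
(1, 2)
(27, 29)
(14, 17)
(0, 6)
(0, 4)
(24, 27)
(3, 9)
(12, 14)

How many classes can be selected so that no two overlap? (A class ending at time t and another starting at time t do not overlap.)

8

Sort by end time and greedily take each interval whose start is ≥ the last chosen end.
By end time: (1,2), (0,4), (0,6), (3,9), (6,10), (11,12), (12,14), (9,16), (14,17), (17,19), (18,20), (24,27), (27,29).
Pick (1,2); next start ≥ 2 → (3,9); next start ≥ 9 → (11,12); next start ≥ 12 → (12,14); next start ≥ 14 → (14,17); next start ≥ 17 → (17,19); next start ≥ 19 → (24,27); next start ≥ 27 → (27,29).
Selected 8 classes.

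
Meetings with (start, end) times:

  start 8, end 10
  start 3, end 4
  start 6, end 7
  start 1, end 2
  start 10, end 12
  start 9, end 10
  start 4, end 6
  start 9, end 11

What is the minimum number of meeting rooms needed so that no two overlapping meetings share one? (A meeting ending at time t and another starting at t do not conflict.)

3

The answer is the maximum number of intervals overlapping at any instant.
Events (time:±→running): 1:+→1 2:-→0 3:+→1 4:-→0 4:+→1 6:-→0 6:+→1 7:-→0 8:+→1 9:+→2 9:+→3 … peak 3.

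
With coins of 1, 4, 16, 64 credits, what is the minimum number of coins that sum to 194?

Use the largest denomination that fits, subtract, and repeat.
194 − 3×64→2 − 2×1→0
Total coins = 3 + 2 = 5

5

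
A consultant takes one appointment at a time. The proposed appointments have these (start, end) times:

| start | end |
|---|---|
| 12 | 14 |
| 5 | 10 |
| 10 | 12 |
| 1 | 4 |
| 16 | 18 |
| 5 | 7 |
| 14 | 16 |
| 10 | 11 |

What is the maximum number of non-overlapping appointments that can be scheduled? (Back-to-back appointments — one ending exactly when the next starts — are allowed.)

Sorted by end: (1,4)  (5,7)  (5,10)  (10,11)  (10,12)  (12,14)  (14,16)  (16,18)
take (1,4); take (5,7); take (10,11); take (12,14); take (14,16); take (16,18).
Selected 6 appointments.

6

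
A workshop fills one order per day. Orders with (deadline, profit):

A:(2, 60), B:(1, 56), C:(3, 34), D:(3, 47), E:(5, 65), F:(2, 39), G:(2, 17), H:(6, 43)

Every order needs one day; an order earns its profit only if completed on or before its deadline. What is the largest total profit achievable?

By profit: E(d5,65), A(d2,60), B(d1,56), D(d3,47), H(d6,43), F(d2,39), C(d3,34), G(d2,17)
E→slot 5; A→slot 2; B→slot 1; D→slot 3; H→slot 6; F skipped; C skipped; G skipped.
Profit = 56 + 60 + 47 + 65 + 43 = 271

271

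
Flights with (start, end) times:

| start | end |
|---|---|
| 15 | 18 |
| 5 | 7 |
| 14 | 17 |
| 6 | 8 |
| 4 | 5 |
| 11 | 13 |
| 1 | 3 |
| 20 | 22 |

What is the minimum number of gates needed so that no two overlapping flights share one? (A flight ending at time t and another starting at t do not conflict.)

2

Count concurrent intervals with a sweep; the peak is the room count.
Events (time:±→running): 1:+→1 3:-→0 4:+→1 5:-→0 5:+→1 6:+→2 … peak 2.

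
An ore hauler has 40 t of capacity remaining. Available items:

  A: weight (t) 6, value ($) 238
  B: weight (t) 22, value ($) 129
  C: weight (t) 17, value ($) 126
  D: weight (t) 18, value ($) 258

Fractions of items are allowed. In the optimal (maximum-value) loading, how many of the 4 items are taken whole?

Ratios (sorted): A 39.67, D 14.33, C 7.41, B 5.86
take A (6 @ 238); take D (18 @ 258); take 16/17 of C → 118.59. Capacity used 40/40.
2 item(s) taken whole; one partial (take 16/17 of C).

2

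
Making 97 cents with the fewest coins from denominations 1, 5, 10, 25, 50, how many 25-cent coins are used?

1

97 − 1×50→47 − 1×25→22 − 2×10→2 − 2×1→0
Count of 25: 1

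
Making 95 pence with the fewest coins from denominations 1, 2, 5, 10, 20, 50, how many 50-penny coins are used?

1

95 = 1×50 + 2×20 + 1×5
Count of 50: 1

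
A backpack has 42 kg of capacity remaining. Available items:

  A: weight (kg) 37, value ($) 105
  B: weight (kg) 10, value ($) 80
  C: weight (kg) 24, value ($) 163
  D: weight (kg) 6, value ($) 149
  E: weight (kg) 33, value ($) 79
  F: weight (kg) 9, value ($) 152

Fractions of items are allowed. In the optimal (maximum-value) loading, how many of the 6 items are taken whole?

Sort by value per unit weight and fill in that order.
Ratios (sorted): D 24.83, F 16.89, B 8.00, C 6.79, A 2.84, E 2.39
take D (6 @ 149); take F (9 @ 152); take B (10 @ 80); take 17/24 of C → 115.46. Capacity used 42/42.
3 item(s) taken whole; one partial (take 17/24 of C).

3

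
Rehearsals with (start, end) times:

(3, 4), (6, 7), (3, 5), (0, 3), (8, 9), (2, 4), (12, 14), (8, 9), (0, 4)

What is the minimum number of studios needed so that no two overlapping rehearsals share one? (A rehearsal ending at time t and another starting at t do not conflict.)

The answer is the maximum number of intervals overlapping at any instant.
Events (time:±→running): 0:+→1 0:+→2 2:+→3 3:-→2 3:+→3 3:+→4 … peak 4.

4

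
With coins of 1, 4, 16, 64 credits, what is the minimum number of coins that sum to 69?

3

Use the largest denomination that fits, subtract, and repeat.
69 = 1×64 + 1×4 + 1×1
Total coins = 1 + 1 + 1 = 3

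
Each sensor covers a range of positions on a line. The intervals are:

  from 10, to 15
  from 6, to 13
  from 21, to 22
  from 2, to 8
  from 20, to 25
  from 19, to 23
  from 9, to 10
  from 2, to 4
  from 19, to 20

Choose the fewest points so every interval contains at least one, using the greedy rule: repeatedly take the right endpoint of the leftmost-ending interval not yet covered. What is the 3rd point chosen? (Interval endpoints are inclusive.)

20

Process intervals by earliest right end; each time one isn't hit yet, stab at its right endpoint.
By right end: [2,4]  [2,8]  [9,10]  [6,13]  [10,15]  [19,20]  [21,22]  [19,23]  [20,25]
[2,4] uncovered → point at 4; [9,10] uncovered → point at 10; [19,20] uncovered → point at 20; [21,22] uncovered → point at 22.
Points: 4, 10, 20, 22 (4 total).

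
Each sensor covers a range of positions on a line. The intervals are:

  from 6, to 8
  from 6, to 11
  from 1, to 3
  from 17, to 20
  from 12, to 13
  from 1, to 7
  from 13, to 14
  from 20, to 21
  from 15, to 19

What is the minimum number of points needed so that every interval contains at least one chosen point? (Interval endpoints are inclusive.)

5

Sort by right endpoint; whenever an interval is uncovered, place a point at its right end.
By right end: [1,3]  [1,7]  [6,8]  [6,11]  [12,13]  [13,14]  [15,19]  [17,20]  [20,21]
[1,3] uncovered → point at 3; [6,8] uncovered → point at 8; [12,13] uncovered → point at 13; [15,19] uncovered → point at 19; [20,21] uncovered → point at 21.
Points: 3, 8, 13, 19, 21 (5 total).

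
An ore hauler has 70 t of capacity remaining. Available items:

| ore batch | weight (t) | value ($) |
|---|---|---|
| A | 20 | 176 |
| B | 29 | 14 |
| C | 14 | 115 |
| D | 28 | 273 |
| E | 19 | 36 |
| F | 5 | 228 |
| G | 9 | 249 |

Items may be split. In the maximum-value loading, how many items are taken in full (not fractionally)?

Ratios (sorted): F 45.60, G 27.67, D 9.75, A 8.80, C 8.21, E 1.89, B 0.48
take F (5 @ 228); take G (9 @ 249); take D (28 @ 273); take A (20 @ 176); take 8/14 of C → 65.71. Capacity used 70/70.
4 item(s) taken whole; one partial (take 8/14 of C).

4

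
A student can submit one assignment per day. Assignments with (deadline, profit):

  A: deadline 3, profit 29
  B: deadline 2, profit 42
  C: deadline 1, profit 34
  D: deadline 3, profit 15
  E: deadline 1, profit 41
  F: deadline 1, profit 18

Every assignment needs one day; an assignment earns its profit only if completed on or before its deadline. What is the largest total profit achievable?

Take jobs in profit order; each goes to the latest open slot no later than its deadline.
By profit: B(d2,42), E(d1,41), C(d1,34), A(d3,29), F(d1,18), D(d3,15)
B→slot 2; E→slot 1; C skipped; A→slot 3; F skipped; D skipped.
Profit = 41 + 42 + 29 = 112

112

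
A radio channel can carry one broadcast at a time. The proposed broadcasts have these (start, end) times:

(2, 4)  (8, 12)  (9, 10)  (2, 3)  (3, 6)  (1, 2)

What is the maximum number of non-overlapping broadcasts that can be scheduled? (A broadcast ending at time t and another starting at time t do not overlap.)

4

Sorted by end: (1,2)  (2,3)  (2,4)  (3,6)  (9,10)  (8,12)
take (1,2); take (2,3); take (3,6); take (9,10).
Selected 4 broadcasts.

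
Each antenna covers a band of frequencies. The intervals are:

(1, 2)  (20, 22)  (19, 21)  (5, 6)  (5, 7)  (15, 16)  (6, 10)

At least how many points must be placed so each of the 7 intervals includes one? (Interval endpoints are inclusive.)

4

Process intervals by earliest right end; each time one isn't hit yet, stab at its right endpoint.
By right end: [1,2]  [5,6]  [5,7]  [6,10]  [15,16]  [19,21]  [20,22]
[1,2] uncovered → point at 2; [5,6] uncovered → point at 6; [15,16] uncovered → point at 16; [19,21] uncovered → point at 21.
Points: 2, 6, 16, 21 (4 total).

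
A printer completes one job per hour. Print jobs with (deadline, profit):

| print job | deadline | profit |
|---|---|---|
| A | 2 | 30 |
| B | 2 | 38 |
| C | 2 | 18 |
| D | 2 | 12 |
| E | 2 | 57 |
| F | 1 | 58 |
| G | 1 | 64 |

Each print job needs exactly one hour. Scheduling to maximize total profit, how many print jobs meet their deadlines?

Sort by profit descending; place each in the latest free slot ≤ its deadline.
By profit: G(d1,64), F(d1,58), E(d2,57), B(d2,38), A(d2,30), C(d2,18), D(d2,12)
G→slot 1; F skipped; E→slot 2; B skipped; A skipped; C skipped; D skipped.
2 of 7 scheduled.

2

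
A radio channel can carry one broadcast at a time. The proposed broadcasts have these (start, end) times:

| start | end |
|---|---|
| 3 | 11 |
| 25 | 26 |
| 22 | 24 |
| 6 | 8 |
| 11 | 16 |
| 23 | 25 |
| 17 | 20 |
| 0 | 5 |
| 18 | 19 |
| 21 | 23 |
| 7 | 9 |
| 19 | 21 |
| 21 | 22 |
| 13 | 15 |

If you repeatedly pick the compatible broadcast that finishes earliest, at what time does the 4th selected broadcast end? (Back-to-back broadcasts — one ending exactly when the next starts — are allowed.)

19

Sorted by end: (0,5)  (6,8)  (7,9)  (3,11)  (13,15)  (11,16)  (18,19)  (17,20)  (19,21)  (21,22)  (21,23)  (22,24)  (23,25)  (25,26)
take (0,5); take (6,8); skip (3,11); take (13,15); take (18,19); skip (17,20); take (19,21); take (21,22); take (22,24); skip (23,25); take (25,26).
Selected: (0,5) (6,8) (13,15) (18,19) (19,21) (21,22) (22,24) (25,26)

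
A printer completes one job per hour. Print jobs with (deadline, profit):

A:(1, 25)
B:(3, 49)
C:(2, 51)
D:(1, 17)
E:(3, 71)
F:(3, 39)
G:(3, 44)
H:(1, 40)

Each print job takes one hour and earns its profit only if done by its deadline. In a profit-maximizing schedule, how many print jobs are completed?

3

Sort by profit descending; place each in the latest free slot ≤ its deadline.
By profit: E(d3,71), C(d2,51), B(d3,49), G(d3,44), H(d1,40), F(d3,39), A(d1,25), D(d1,17)
E→slot 3; C→slot 2; B→slot 1; G skipped; H skipped; F skipped; A skipped; D skipped.
3 of 8 scheduled.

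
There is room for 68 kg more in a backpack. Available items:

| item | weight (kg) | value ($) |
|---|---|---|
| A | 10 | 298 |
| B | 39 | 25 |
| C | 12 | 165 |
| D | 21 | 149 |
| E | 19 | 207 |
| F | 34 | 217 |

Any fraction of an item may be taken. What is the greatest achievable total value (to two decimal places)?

Greedy by value/weight ratio, highest first.
Order: A (298/10=29.80) > C (165/12=13.75) > E (207/19=10.89) > D (149/21=7.10) > F (217/34=6.38) > B (25/39=0.64)
Fill: take A (10 @ 298) → take C (12 @ 165) → take E (19 @ 207) → take D (21 @ 149) → take 6/34 of F → 38.29; 68/68 used.
Total value = 857.29

857.29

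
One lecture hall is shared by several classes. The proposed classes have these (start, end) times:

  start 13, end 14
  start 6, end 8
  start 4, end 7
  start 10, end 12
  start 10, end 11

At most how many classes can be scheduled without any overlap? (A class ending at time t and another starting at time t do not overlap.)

3

By end time: (4,7), (6,8), (10,11), (10,12), (13,14).
Pick (4,7); next start ≥ 7 → (10,11); next start ≥ 11 → (13,14).
Selected 3 classes.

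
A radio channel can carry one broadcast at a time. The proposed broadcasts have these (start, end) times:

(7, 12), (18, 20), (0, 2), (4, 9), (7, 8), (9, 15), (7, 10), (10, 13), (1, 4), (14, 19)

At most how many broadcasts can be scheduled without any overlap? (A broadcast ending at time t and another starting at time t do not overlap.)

Order by finish time; keep every interval that doesn't clash with the previous kept one.
By end time: (0,2), (1,4), (7,8), (4,9), (7,10), (7,12), (10,13), (9,15), (14,19), (18,20).
Pick (0,2); next start ≥ 2 → (7,8); next start ≥ 8 → (10,13); next start ≥ 13 → (14,19).
Selected 4 broadcasts.

4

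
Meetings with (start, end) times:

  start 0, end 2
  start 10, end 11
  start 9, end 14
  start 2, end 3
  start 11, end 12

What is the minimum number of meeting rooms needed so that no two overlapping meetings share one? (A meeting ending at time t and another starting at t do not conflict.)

2

The answer is the maximum number of intervals overlapping at any instant.
starts: [0, 2, 9, 10, 11]
ends:   [2, 3, 11, 12, 14]
s0→1 e2→0 s2→1 e3→0 s9→1 s10→2  — peak 2.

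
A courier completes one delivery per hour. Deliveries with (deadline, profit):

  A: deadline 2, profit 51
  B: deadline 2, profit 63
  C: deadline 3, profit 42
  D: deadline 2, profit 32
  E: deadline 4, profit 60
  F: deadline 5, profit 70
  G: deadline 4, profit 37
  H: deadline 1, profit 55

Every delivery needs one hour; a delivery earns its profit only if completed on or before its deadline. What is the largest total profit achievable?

Sort by profit descending; place each in the latest free slot ≤ its deadline.
Profit order: F=70 B=63 E=60 H=55 A=51 C=42 G=37 D=32
Assign: F→slot 5, B→slot 2, E→slot 4, H→slot 1, A skipped, C→slot 3, G skipped, D skipped.
Slots: [1:H] [2:B] [3:C] [4:E] [5:F]
Profit = 55 + 63 + 42 + 60 + 70 = 290

290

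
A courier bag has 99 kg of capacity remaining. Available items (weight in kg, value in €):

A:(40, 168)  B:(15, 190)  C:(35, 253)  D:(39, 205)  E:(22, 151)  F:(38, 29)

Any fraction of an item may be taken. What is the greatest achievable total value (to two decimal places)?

735.92

Sort by value per unit weight and fill in that order.
Order: B (190/15=12.67) > C (253/35=7.23) > E (151/22=6.86) > D (205/39=5.26) > A (168/40=4.20) > F (29/38=0.76)
Fill: take B (15 @ 190) → take C (35 @ 253) → take E (22 @ 151) → take 27/39 of D → 141.92; 99/99 used.
Total value = 735.92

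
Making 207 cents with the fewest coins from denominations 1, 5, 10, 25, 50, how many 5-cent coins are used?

1

Greedy: take as many of the largest coin as possible, then repeat with the remainder.
207 − 4×50→7 − 1×5→2 − 2×1→0
Count of 5: 1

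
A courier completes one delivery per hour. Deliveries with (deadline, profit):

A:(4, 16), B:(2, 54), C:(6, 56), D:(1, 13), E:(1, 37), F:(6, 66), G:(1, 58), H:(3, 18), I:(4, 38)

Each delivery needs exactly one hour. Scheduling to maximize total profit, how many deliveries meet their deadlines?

6

Take jobs in profit order; each goes to the latest open slot no later than its deadline.
By profit: F(d6,66), G(d1,58), C(d6,56), B(d2,54), I(d4,38), E(d1,37), H(d3,18), A(d4,16), D(d1,13)
F→slot 6; G→slot 1; C→slot 5; B→slot 2; I→slot 4; E skipped; H→slot 3; A skipped; D skipped.
6 of 9 scheduled.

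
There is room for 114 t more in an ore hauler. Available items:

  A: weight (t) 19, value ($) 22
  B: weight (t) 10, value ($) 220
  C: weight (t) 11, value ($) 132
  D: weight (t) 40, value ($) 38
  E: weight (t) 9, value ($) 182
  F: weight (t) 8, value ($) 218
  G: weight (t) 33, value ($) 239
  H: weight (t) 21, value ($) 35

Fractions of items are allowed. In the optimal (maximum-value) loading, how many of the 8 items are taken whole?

7

Greedy by value/weight ratio, highest first.
Order: F (218/8=27.25) > B (220/10=22.00) > E (182/9=20.22) > C (132/11=12.00) > G (239/33=7.24) > H (35/21=1.67) > A (22/19=1.16) > D (38/40=0.95)
Fill: take F (8 @ 218) → take B (10 @ 220) → take E (9 @ 182) → take C (11 @ 132) → take G (33 @ 239) → take H (21 @ 35) → take A (19 @ 22) → take 3/40 of D → 2.85; 114/114 used.
7 item(s) taken whole; one partial (take 3/40 of D).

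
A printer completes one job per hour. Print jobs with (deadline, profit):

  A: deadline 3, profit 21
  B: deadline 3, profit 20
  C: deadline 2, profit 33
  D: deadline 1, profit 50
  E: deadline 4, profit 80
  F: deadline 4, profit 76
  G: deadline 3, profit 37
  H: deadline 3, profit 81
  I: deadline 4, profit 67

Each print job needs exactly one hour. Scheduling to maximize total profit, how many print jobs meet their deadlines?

4

Profit order: H=81 E=80 F=76 I=67 D=50 G=37 C=33 A=21 B=20
Assign: H→slot 3, E→slot 4, F→slot 2, I→slot 1, D skipped, G skipped, C skipped, A skipped, B skipped.
Slots: [1:I] [2:F] [3:H] [4:E]
4 of 9 scheduled.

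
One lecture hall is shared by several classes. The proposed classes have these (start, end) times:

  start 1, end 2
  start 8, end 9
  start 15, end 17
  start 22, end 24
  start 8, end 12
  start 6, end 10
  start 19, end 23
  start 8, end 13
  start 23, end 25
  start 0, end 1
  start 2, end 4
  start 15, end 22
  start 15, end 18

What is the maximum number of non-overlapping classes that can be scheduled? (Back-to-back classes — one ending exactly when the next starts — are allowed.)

7

Sorted by end: (0,1)  (1,2)  (2,4)  (8,9)  (6,10)  (8,12)  (8,13)  (15,17)  (15,18)  (15,22)  (19,23)  (22,24)  (23,25)
take (0,1); take (1,2); take (2,4); take (8,9); skip (6,10); take (15,17); take (19,23); take (23,25).
Selected 7 classes.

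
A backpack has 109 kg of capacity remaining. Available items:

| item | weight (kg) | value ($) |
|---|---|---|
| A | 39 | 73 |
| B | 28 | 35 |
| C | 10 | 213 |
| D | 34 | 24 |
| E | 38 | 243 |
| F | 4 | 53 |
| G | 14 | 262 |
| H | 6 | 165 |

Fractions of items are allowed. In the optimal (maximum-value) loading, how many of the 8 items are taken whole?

5

Order: H (165/6=27.50) > C (213/10=21.30) > G (262/14=18.71) > F (53/4=13.25) > E (243/38=6.39) > A (73/39=1.87) > B (35/28=1.25) > D (24/34=0.71)
Fill: take H (6 @ 165) → take C (10 @ 213) → take G (14 @ 262) → take F (4 @ 53) → take E (38 @ 243) → take 37/39 of A → 69.26; 109/109 used.
5 item(s) taken whole; one partial (take 37/39 of A).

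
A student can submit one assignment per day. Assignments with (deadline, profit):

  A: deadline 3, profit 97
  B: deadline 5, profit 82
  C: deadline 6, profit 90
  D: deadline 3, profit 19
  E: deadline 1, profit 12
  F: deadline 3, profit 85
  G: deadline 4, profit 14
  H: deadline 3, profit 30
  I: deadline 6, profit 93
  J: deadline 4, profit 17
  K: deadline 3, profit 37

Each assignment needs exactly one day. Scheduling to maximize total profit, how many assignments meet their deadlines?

6

Sort by profit descending; place each in the latest free slot ≤ its deadline.
By profit: A(d3,97), I(d6,93), C(d6,90), F(d3,85), B(d5,82), K(d3,37), H(d3,30), D(d3,19), J(d4,17), G(d4,14), E(d1,12)
A→slot 3; I→slot 6; C→slot 5; F→slot 2; B→slot 4; K→slot 1; H skipped; D skipped; J skipped; G skipped; E skipped.
6 of 11 scheduled.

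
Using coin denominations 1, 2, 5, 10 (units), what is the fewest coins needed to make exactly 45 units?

5

45 = 4×10 + 1×5
Total coins = 4 + 1 = 5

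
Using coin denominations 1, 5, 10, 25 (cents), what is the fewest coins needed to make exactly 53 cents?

5

Greedy: take as many of the largest coin as possible, then repeat with the remainder.
53 = 2×25 + 3×1
Total coins = 2 + 3 = 5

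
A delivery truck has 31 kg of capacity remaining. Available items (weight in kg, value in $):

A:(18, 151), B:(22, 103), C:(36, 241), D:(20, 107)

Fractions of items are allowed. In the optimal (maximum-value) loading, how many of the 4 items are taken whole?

Greedy by value/weight ratio, highest first.
Order: A (151/18=8.39) > C (241/36=6.69) > D (107/20=5.35) > B (103/22=4.68)
Fill: take A (18 @ 151) → take 13/36 of C → 87.03; 31/31 used.
1 item(s) taken whole; one partial (take 13/36 of C).

1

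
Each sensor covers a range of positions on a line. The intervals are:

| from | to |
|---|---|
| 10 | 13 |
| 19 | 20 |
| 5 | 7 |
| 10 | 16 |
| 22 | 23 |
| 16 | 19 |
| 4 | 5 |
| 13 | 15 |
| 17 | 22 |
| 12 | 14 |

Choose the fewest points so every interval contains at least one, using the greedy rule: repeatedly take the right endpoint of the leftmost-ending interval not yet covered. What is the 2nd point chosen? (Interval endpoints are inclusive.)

13

Sorted: [4,5] [5,7] [10,13] [12,14] [13,15] [10,16] [16,19] [19,20] [17,22] [22,23]
{[4,5],[5,7]} hit by 5; {[10,13],[12,14],[13,15],[10,16]} hit by 13; {[16,19],[19,20],[17,22]} hit by 19; {[22,23]} hit by 23.
Points: 5, 13, 19, 23 (4 total).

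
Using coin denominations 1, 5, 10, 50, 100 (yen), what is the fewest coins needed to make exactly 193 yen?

9

Use the largest denomination that fits, subtract, and repeat.
193 = 1×100 + 1×50 + 4×10 + 3×1
Total coins = 1 + 1 + 4 + 3 = 9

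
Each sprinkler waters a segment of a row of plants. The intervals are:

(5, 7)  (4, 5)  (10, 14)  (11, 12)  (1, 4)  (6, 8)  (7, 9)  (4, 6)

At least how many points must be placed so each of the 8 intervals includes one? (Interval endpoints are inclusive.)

3

Process intervals by earliest right end; each time one isn't hit yet, stab at its right endpoint.
Sorted: [1,4] [4,5] [4,6] [5,7] [6,8] [7,9] [11,12] [10,14]
{[1,4],[4,5],[4,6]} hit by 4; {[5,7],[6,8],[7,9]} hit by 7; {[11,12],[10,14]} hit by 12.
Points: 4, 7, 12 (3 total).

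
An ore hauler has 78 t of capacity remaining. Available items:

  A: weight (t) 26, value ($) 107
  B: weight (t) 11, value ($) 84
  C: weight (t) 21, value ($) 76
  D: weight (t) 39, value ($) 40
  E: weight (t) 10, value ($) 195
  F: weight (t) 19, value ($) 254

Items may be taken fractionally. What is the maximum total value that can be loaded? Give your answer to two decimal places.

683.43

Sort by value per unit weight and fill in that order.
Order: E (195/10=19.50) > F (254/19=13.37) > B (84/11=7.64) > A (107/26=4.12) > C (76/21=3.62) > D (40/39=1.03)
Fill: take E (10 @ 195) → take F (19 @ 254) → take B (11 @ 84) → take A (26 @ 107) → take 12/21 of C → 43.43; 78/78 used.
Total value = 683.43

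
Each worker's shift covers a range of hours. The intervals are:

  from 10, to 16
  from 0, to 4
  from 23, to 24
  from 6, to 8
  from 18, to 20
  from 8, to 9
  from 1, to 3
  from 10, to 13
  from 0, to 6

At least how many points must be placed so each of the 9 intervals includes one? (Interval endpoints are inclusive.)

5

Sort by right endpoint; whenever an interval is uncovered, place a point at its right end.
By right end: [1,3]  [0,4]  [0,6]  [6,8]  [8,9]  [10,13]  [10,16]  [18,20]  [23,24]
[1,3] uncovered → point at 3; [6,8] uncovered → point at 8; [10,13] uncovered → point at 13; [18,20] uncovered → point at 20; [23,24] uncovered → point at 24.
Points: 3, 8, 13, 20, 24 (5 total).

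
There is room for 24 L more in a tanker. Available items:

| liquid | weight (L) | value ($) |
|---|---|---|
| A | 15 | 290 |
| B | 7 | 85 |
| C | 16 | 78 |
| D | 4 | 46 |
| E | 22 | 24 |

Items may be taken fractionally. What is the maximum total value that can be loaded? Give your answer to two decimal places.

Ratios (sorted): A 19.33, B 12.14, D 11.50, C 4.88, E 1.09
take A (15 @ 290); take B (7 @ 85); take 2/4 of D → 23.00. Capacity used 24/24.
Total value = 398.00

398.00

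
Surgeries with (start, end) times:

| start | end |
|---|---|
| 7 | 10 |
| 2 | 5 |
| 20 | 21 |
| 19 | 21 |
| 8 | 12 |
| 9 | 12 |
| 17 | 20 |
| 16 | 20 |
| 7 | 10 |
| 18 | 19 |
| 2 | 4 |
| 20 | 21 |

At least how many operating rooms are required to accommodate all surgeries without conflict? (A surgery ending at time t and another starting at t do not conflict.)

4

The answer is the maximum number of intervals overlapping at any instant.
Events (time:±→running): 2:+→1 2:+→2 4:-→1 5:-→0 7:+→1 7:+→2 8:+→3 9:+→4 … peak 4.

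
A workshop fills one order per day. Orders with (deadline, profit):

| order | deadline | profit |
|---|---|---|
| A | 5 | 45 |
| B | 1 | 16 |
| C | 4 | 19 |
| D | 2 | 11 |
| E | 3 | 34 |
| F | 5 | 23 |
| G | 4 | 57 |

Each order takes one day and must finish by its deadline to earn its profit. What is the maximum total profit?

Sort by profit descending; place each in the latest free slot ≤ its deadline.
Profit order: G=57 A=45 E=34 F=23 C=19 B=16 D=11
Assign: G→slot 4, A→slot 5, E→slot 3, F→slot 2, C→slot 1, B skipped, D skipped.
Slots: [1:C] [2:F] [3:E] [4:G] [5:A]
Profit = 19 + 23 + 34 + 57 + 45 = 178

178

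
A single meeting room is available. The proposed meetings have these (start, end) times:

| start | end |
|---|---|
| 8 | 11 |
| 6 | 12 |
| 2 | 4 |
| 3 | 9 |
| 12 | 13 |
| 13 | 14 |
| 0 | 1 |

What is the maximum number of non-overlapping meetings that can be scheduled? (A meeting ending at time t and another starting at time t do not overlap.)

Order by finish time; keep every interval that doesn't clash with the previous kept one.
Sorted by end: (0,1)  (2,4)  (3,9)  (8,11)  (6,12)  (12,13)  (13,14)
take (0,1); take (2,4); skip (3,9); take (8,11); take (12,13); take (13,14).
Selected 5 meetings.

5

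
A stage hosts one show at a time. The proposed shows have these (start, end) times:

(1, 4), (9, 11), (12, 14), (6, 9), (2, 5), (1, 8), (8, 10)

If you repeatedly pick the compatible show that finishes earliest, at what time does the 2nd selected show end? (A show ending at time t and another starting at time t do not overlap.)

9

Order by finish time; keep every interval that doesn't clash with the previous kept one.
By end time: (1,4), (2,5), (1,8), (6,9), (8,10), (9,11), (12,14).
Pick (1,4); next start ≥ 4 → (6,9); next start ≥ 9 → (9,11); next start ≥ 11 → (12,14).
Selected: (1,4) (6,9) (9,11) (12,14)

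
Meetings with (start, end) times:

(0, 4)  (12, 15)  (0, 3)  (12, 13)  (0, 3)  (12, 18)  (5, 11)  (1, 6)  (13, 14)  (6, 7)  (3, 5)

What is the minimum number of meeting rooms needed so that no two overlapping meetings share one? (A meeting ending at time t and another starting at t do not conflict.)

4

The answer is the maximum number of intervals overlapping at any instant.
starts: [0, 0, 0, 1, 3, 5, 6, 12, 12, 12, 13]
ends:   [3, 3, 4, 5, 6, 7, 11, 13, 14, 15, 18]
s0→1 s0→2 s0→3 s1→4  — peak 4.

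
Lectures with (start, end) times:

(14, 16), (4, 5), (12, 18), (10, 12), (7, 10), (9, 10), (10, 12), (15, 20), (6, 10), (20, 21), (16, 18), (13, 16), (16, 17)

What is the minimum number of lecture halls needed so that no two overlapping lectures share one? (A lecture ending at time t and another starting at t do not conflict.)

4

starts: [4, 6, 7, 9, 10, 10, 12, 13, 14, 15, 16, 16, 20]
ends:   [5, 10, 10, 10, 12, 12, 16, 16, 17, 18, 18, 20, 21]
s4→1 e5→0 s6→1 s7→2 s9→3 e10→2 e10→1 e10→0 s10→1 s10→2 e12→1 e12→0 s12→1 s13→2 s14→3 s15→4  — peak 4.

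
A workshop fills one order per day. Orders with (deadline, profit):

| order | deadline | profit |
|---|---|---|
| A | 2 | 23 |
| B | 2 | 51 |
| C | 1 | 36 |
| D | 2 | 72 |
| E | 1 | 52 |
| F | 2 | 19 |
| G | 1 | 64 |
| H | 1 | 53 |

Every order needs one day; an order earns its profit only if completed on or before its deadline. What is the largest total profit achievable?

Sort by profit descending; place each in the latest free slot ≤ its deadline.
Profit order: D=72 G=64 H=53 E=52 B=51 C=36 A=23 F=19
Assign: D→slot 2, G→slot 1, H skipped, E skipped, B skipped, C skipped, A skipped, F skipped.
Slots: [1:G] [2:D]
Profit = 64 + 72 = 136

136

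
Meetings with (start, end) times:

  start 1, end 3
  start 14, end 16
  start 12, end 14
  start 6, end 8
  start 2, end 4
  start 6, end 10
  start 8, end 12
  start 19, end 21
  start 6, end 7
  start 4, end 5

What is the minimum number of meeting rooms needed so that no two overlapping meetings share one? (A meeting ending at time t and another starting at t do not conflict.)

3

Count concurrent intervals with a sweep; the peak is the room count.
Events (time:±→running): 1:+→1 2:+→2 3:-→1 4:-→0 4:+→1 5:-→0 6:+→1 6:+→2 6:+→3 … peak 3.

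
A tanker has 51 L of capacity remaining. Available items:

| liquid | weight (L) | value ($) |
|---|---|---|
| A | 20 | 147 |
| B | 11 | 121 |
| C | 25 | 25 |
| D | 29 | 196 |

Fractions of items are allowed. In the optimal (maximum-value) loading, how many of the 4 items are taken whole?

2

Order: B (121/11=11.00) > A (147/20=7.35) > D (196/29=6.76) > C (25/25=1.00)
Fill: take B (11 @ 121) → take A (20 @ 147) → take 20/29 of D → 135.17; 51/51 used.
2 item(s) taken whole; one partial (take 20/29 of D).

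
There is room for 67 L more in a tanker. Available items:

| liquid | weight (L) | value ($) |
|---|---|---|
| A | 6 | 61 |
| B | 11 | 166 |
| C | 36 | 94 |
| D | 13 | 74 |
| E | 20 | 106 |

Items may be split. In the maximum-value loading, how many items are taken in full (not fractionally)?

4

Greedy by value/weight ratio, highest first.
Order: B (166/11=15.09) > A (61/6=10.17) > D (74/13=5.69) > E (106/20=5.30) > C (94/36=2.61)
Fill: take B (11 @ 166) → take A (6 @ 61) → take D (13 @ 74) → take E (20 @ 106) → take 17/36 of C → 44.39; 67/67 used.
4 item(s) taken whole; one partial (take 17/36 of C).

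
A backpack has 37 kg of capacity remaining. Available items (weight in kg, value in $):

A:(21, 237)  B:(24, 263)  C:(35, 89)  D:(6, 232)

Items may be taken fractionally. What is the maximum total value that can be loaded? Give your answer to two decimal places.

578.58

Sort by value per unit weight and fill in that order.
Ratios (sorted): D 38.67, A 11.29, B 10.96, C 2.54
take D (6 @ 232); take A (21 @ 237); take 10/24 of B → 109.58. Capacity used 37/37.
Total value = 578.58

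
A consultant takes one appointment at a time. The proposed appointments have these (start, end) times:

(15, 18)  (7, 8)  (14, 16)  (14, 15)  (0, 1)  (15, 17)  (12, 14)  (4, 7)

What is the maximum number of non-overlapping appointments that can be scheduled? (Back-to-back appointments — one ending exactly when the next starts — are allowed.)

Order by finish time; keep every interval that doesn't clash with the previous kept one.
Sorted by end: (0,1)  (4,7)  (7,8)  (12,14)  (14,15)  (14,16)  (15,17)  (15,18)
take (0,1); take (4,7); take (7,8); take (12,14); take (14,15); take (15,17); skip (15,18).
Selected 6 appointments.

6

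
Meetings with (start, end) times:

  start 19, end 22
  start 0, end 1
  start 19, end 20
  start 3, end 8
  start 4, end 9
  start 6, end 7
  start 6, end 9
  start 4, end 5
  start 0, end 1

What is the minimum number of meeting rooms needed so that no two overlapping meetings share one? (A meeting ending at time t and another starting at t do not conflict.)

starts: [0, 0, 3, 4, 4, 6, 6, 19, 19]
ends:   [1, 1, 5, 7, 8, 9, 9, 20, 22]
s0→1 s0→2 e1→1 e1→0 s3→1 s4→2 s4→3 e5→2 s6→3 s6→4  — peak 4.

4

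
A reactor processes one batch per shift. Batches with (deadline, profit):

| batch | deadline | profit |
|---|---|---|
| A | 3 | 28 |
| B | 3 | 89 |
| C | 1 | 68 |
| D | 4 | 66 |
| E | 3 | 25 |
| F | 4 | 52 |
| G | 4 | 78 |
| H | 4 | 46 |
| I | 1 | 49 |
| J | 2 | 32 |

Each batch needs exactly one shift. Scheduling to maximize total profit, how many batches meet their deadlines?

Sort by profit descending; place each in the latest free slot ≤ its deadline.
By profit: B(d3,89), G(d4,78), C(d1,68), D(d4,66), F(d4,52), I(d1,49), H(d4,46), J(d2,32), A(d3,28), E(d3,25)
B→slot 3; G→slot 4; C→slot 1; D→slot 2; F skipped; I skipped; H skipped; J skipped; A skipped; E skipped.
4 of 10 scheduled.

4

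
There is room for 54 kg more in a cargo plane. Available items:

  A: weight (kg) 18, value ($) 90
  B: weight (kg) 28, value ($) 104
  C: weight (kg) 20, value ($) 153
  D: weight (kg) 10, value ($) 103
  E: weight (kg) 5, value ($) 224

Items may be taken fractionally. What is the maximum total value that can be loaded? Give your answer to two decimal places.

Greedy by value/weight ratio, highest first.
Ratios (sorted): E 44.80, D 10.30, C 7.65, A 5.00, B 3.71
take E (5 @ 224); take D (10 @ 103); take C (20 @ 153); take A (18 @ 90); take 1/28 of B → 3.71. Capacity used 54/54.
Total value = 573.71

573.71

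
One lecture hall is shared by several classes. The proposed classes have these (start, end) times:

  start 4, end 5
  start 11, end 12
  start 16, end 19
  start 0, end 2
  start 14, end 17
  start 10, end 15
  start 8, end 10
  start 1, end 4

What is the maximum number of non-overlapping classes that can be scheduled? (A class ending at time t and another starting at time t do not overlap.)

By end time: (0,2), (1,4), (4,5), (8,10), (11,12), (10,15), (14,17), (16,19).
Pick (0,2); next start ≥ 2 → (4,5); next start ≥ 5 → (8,10); next start ≥ 10 → (11,12); next start ≥ 12 → (14,17).
Selected 5 classes.

5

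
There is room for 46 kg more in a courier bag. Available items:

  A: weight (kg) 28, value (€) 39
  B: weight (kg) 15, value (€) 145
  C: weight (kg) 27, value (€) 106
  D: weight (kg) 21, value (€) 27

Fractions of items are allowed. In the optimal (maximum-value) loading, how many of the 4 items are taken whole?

2

Ratios (sorted): B 9.67, C 3.93, A 1.39, D 1.29
take B (15 @ 145); take C (27 @ 106); take 4/28 of A → 5.57. Capacity used 46/46.
2 item(s) taken whole; one partial (take 4/28 of A).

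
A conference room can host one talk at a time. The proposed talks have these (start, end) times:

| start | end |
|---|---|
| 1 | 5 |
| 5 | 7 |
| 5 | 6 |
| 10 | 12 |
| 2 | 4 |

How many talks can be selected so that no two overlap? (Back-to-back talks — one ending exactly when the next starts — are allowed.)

3

Order by finish time; keep every interval that doesn't clash with the previous kept one.
By end time: (2,4), (1,5), (5,6), (5,7), (10,12).
Pick (2,4); next start ≥ 4 → (5,6); next start ≥ 6 → (10,12).
Selected 3 talks.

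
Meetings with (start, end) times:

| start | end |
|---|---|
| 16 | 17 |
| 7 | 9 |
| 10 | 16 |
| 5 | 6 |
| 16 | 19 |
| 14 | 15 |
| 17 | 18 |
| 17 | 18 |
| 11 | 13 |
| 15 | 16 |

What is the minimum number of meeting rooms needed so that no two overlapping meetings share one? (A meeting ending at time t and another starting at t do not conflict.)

Events (time:±→running): 5:+→1 6:-→0 7:+→1 9:-→0 10:+→1 11:+→2 13:-→1 14:+→2 15:-→1 15:+→2 16:-→1 16:-→0 16:+→1 16:+→2 17:-→1 17:+→2 17:+→3 … peak 3.

3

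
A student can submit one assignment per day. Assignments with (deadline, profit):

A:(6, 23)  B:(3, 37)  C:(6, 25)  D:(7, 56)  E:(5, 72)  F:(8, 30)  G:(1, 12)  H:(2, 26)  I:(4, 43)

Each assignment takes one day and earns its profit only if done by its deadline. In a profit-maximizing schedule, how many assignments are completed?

By profit: E(d5,72), D(d7,56), I(d4,43), B(d3,37), F(d8,30), H(d2,26), C(d6,25), A(d6,23), G(d1,12)
E→slot 5; D→slot 7; I→slot 4; B→slot 3; F→slot 8; H→slot 2; C→slot 6; A→slot 1; G skipped.
8 of 9 scheduled.

8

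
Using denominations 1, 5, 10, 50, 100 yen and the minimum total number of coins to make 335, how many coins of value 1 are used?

335 = 3×100 + 3×10 + 1×5
Count of 1: 0

0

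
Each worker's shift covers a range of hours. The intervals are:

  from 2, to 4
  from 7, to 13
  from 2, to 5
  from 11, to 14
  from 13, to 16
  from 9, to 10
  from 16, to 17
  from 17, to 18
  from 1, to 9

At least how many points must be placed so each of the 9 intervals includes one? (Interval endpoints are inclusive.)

Process intervals by earliest right end; each time one isn't hit yet, stab at its right endpoint.
By right end: [2,4]  [2,5]  [1,9]  [9,10]  [7,13]  [11,14]  [13,16]  [16,17]  [17,18]
[2,4] uncovered → point at 4; [9,10] uncovered → point at 10; [11,14] uncovered → point at 14; [16,17] uncovered → point at 17.
Points: 4, 10, 14, 17 (4 total).

4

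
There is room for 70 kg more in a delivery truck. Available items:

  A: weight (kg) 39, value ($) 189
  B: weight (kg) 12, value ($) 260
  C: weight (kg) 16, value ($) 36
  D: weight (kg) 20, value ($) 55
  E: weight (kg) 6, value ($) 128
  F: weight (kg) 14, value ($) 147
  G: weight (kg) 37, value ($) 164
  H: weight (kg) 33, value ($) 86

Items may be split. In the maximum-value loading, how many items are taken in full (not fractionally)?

Sort by value per unit weight and fill in that order.
Ratios (sorted): B 21.67, E 21.33, F 10.50, A 4.85, G 4.43, D 2.75, H 2.61, C 2.25
take B (12 @ 260); take E (6 @ 128); take F (14 @ 147); take 38/39 of A → 184.15. Capacity used 70/70.
3 item(s) taken whole; one partial (take 38/39 of A).

3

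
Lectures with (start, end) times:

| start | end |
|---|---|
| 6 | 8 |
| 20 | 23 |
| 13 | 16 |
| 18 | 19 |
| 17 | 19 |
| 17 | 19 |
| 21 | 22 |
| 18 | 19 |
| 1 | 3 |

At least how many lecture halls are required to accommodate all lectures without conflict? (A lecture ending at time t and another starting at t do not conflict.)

The answer is the maximum number of intervals overlapping at any instant.
Events (time:±→running): 1:+→1 3:-→0 6:+→1 8:-→0 13:+→1 16:-→0 17:+→1 17:+→2 18:+→3 18:+→4 … peak 4.

4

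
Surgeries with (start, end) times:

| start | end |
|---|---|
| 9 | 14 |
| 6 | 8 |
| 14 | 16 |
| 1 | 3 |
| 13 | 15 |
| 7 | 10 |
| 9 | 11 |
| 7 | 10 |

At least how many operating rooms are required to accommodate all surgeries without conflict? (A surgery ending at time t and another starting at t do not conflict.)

4

starts: [1, 6, 7, 7, 9, 9, 13, 14]
ends:   [3, 8, 10, 10, 11, 14, 15, 16]
s1→1 e3→0 s6→1 s7→2 s7→3 e8→2 s9→3 s9→4  — peak 4.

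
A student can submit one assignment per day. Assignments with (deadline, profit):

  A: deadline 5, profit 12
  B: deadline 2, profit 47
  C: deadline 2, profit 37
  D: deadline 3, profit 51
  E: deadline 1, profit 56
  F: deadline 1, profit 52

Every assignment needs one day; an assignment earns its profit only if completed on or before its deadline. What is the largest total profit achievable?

166

Sort by profit descending; place each in the latest free slot ≤ its deadline.
By profit: E(d1,56), F(d1,52), D(d3,51), B(d2,47), C(d2,37), A(d5,12)
E→slot 1; F skipped; D→slot 3; B→slot 2; C skipped; A→slot 5.
Profit = 56 + 47 + 51 + 12 = 166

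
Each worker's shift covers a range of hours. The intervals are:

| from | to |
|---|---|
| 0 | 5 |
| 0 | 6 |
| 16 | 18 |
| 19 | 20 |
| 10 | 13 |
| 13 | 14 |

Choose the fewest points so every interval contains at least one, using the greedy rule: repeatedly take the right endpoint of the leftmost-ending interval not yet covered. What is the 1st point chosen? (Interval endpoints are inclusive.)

5

Sort by right endpoint; whenever an interval is uncovered, place a point at its right end.
Sorted: [0,5] [0,6] [10,13] [13,14] [16,18] [19,20]
{[0,5],[0,6]} hit by 5; {[10,13],[13,14]} hit by 13; {[16,18]} hit by 18; {[19,20]} hit by 20.
Points: 5, 13, 18, 20 (4 total).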